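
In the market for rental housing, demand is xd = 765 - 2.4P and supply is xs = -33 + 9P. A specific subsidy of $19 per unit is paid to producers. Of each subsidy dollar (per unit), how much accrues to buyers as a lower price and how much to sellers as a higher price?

Buyers gain $15 per unit; sellers gain $4 per unit

Pre-subsidy: 765 - 2.4P = -33 + 9P gives P* = 70, x* = 597.
With the subsidy, sellers receive Ps = Pb + 19 for each unit, where Pb is the price buyers pay.
Supply in terms of Pb becomes xs = -33 + 9(Pb + 19) = 138 + 9Pb. Setting this equal to demand: 765 - 2.4Pb = 138 + 9Pb, so Pb = 55.
Sellers receive Ps = 55 + 19 = 74; x' = 765 − 2.4·55 = 633.
Buyers' price falls by P* − Pb = 70 − 55 = 15; sellers' price rises by Ps − P* = 74 − 70 = 4.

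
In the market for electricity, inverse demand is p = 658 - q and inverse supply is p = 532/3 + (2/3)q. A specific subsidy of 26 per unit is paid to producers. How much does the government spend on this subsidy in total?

Pre-subsidy: 658 - q = 532/3 + (2/3)q gives q* = 288.4 and p* = 369.6.
With the subsidy, sellers receive ps = pb + 26 for each unit, where pb is the price buyers pay.
On the curves, pb = 658 - q and ps = 532/3 + (2/3)q; the wedge ps − pb = 26 gives 532/3 + (2/3)q − (658 - q) = 26, so q' = 304.
Then pb = 658 − 1·304 = 354 and ps = 532/3 + (2/3)·304 = 380.
Government outlay = subsidy × quantity = 26 × 304 = 7904.

Government cost = 7904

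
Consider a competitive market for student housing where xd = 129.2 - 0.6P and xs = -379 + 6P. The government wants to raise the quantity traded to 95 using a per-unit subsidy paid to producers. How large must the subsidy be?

At x = 95, invert demand for the buyer price: Pb = (129.2 − 95)/0.6 = 57; invert supply for the seller price: Ps = (95 − (-379))/6 = 79.
The subsidy must fill the gap: s = Ps − Pb = 79 − 57 = 22.

Required subsidy s = 22 per unit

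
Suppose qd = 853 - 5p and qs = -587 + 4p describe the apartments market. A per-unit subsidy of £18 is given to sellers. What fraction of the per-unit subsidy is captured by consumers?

Consumer share = 4/9

Pre-subsidy: 853 - 5p = -587 + 4p gives p* = 160, q* = 53.
With the subsidy, sellers receive ps = pb + 18 for each unit, where pb is the price buyers pay.
Supply in terms of pb becomes qs = -587 + 4(pb + 18) = -515 + 4pb. Setting this equal to demand: 853 - 5pb = -515 + 4pb, so pb = 152.
Sellers receive ps = 152 + 18 = 170; q' = 853 − 5·152 = 93.
Buyers' price falls by p* − pb = 160 − 152 = 8; sellers' price rises by ps − p* = 170 − 160 = 10.
So consumers capture 8/18 = 4/9 of each unit of subsidy.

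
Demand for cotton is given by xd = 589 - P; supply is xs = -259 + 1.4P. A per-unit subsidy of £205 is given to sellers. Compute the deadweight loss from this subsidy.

Deadweight loss = 294175/24

Pre-subsidy: 589 - P = -259 + 1.4P gives P* = 1060/3, x* = 707/3.
With the subsidy, sellers receive Ps = Pb + 205 for each unit, where Pb is the price buyers pay.
Supply in terms of Pb becomes xs = -259 + 1.4(Pb + 205) = 28 + 1.4Pb. Setting this equal to demand: 589 - Pb = 28 + 1.4Pb, so Pb = 233.75.
Sellers receive Ps = 233.75 + 205 = 438.75; x' = 589 − 1·233.75 = 355.25.
The subsidy expands output by 355.25 − 707/3 = 1435/12 past the efficient level; on those units the gap between marginal cost and willingness to pay runs from 0 up to 205.
DWL = ½ × 205 × 1435/12 = 294175/24.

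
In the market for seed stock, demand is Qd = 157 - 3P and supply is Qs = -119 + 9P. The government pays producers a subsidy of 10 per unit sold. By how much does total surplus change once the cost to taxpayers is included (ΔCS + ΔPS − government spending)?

Pre-subsidy: 157 - 3P = -119 + 9P gives P* = 23, Q* = 88.
With the subsidy, sellers receive Ps = Pb + 10 for each unit, where Pb is the price buyers pay.
Supply in terms of Pb becomes Qs = -119 + 9(Pb + 10) = -29 + 9Pb. Setting this equal to demand: 157 - 3Pb = -29 + 9Pb, so Pb = 15.5.
Sellers receive Ps = 15.5 + 10 = 25.5; Q' = 157 − 3·15.5 = 110.5.
ΔCS = ½(88 + 110.5)(23 − 15.5) = 744.375; ΔPS = ½(88 + 110.5)(25.5 − 23) = 248.125.
Government spending = 10 × 110.5 = 1105.
Net change = 744.375 + 248.125 − 1105 = -112.5. The loss equals the DWL triangle ½·10·22.5.

Net change in total surplus = -112.5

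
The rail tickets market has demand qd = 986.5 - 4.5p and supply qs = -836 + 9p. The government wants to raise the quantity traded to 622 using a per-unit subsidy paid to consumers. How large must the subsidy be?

At q = 622, invert demand for the buyer price: pb = (986.5 − 622)/4.5 = 81; invert supply for the seller price: ps = (622 − (-836))/9 = 162.
The subsidy must fill the gap: s = ps − pb = 162 − 81 = 81.

Required subsidy s = 81 per unit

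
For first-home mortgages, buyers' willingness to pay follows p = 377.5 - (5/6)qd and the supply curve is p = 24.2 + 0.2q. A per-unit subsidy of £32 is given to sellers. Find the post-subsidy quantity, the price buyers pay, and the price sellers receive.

q' = 11559/31; buyers pay 2070/31; sellers receive 3062/31

Pre-subsidy: 377.5 - (5/6)q = 24.2 + 0.2q gives q* = 10599/31 and p* = 2870/31.
With the subsidy, sellers receive ps = pb + 32 for each unit, where pb is the price buyers pay.
On the curves, pb = 377.5 - (5/6)q and ps = 24.2 + 0.2q; the wedge ps − pb = 32 gives 24.2 + 0.2q − (377.5 - (5/6)q) = 32, so q' = 11559/31.
Then pb = 377.5 − (5/6)·(11559/31) = 2070/31 and ps = 24.2 + 0.2·(11559/31) = 3062/31.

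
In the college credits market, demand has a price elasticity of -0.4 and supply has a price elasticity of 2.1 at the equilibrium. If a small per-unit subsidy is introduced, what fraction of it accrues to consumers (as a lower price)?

For a small subsidy around the equilibrium, the benefit split depends on the relative slopes, which at a point are proportional to the elasticities.
Buyer share = εs/(εs + |εd|) = 2.1/(2.1 + 0.4) = 0.84; seller share = |εd|/(εs + |εd|) = 0.16.

Consumer share = 0.84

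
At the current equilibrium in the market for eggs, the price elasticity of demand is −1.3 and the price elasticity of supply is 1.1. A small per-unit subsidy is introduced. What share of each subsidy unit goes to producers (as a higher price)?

Producer share = 13/24

For a small subsidy around the equilibrium, the benefit split depends on the relative slopes, which at a point are proportional to the elasticities.
Buyer share = εs/(εs + |εd|) = 1.1/(1.1 + 1.3) = 11/24; seller share = |εd|/(εs + |εd|) = 13/24.
So producers capture 13/24 of the subsidy.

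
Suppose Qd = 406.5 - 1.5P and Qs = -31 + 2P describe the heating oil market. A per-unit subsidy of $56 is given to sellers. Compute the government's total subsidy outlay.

Government cost = $14952

Pre-subsidy: 406.5 - 1.5P = -31 + 2P gives P* = 125, Q* = 219.
With the subsidy, sellers receive Ps = Pb + 56 for each unit, where Pb is the price buyers pay.
Supply in terms of Pb becomes Qs = -31 + 2(Pb + 56) = 81 + 2Pb. Setting this equal to demand: 406.5 - 1.5Pb = 81 + 2Pb, so Pb = 93.
Sellers receive Ps = 93 + 56 = 149; Q' = 406.5 − 1.5·93 = 267.
Government outlay = subsidy × quantity = 56 × 267 = 14952.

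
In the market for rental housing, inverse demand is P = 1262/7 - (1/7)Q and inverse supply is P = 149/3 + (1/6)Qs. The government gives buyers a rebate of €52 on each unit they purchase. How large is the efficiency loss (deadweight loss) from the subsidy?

Pre-subsidy: 1262/7 - (1/7)Q = 149/3 + (1/6)Q gives Q* = 422 and P* = 120.
With the rebate, buyers effectively pay Pb = Ps − 52, where Ps is the price sellers receive.
On the curves, Pb = 1262/7 - (1/7)Q and Ps = 149/3 + (1/6)Q; the wedge Ps − Pb = 52 gives 149/3 + (1/6)Q − (1262/7 - (1/7)Q) = 52, so Q' = 590.
Then Pb = 1262/7 − (1/7)·590 = 96 and Ps = 149/3 + (1/6)·590 = 148.
The subsidy expands output by 590 − 422 = 168 past the efficient level; on those units the gap between marginal cost and willingness to pay runs from 0 up to 52.
DWL = ½ × 52 × 168 = 4368.

Deadweight loss = €4368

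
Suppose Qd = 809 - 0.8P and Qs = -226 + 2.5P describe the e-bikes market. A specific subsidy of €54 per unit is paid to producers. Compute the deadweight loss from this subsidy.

Deadweight loss = 9720/11

Pre-subsidy: 809 - 0.8P = -226 + 2.5P gives P* = 3450/11, Q* = 6139/11.
With the subsidy, sellers receive Ps = Pb + 54 for each unit, where Pb is the price buyers pay.
Supply in terms of Pb becomes Qs = -226 + 2.5(Pb + 54) = -91 + 2.5Pb. Setting this equal to demand: 809 - 0.8Pb = -91 + 2.5Pb, so Pb = 3000/11.
Sellers receive Ps = 3000/11 + 54 = 3594/11; Q' = 809 − 0.8·(3000/11) = 6499/11.
The subsidy expands output by 6499/11 − 6139/11 = 360/11 past the efficient level; on those units the gap between marginal cost and willingness to pay runs from 0 up to 54.
DWL = ½ × 54 × 360/11 = 9720/11.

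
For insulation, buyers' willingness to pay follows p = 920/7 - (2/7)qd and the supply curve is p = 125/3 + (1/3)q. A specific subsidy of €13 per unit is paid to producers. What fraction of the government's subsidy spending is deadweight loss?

Pre-subsidy: 920/7 - (2/7)q = 125/3 + (1/3)q gives q* = 145 and p* = 90.
With the subsidy, sellers receive ps = pb + 13 for each unit, where pb is the price buyers pay.
On the curves, pb = 920/7 - (2/7)q and ps = 125/3 + (1/3)q; the wedge ps − pb = 13 gives 125/3 + (1/3)q − (920/7 - (2/7)q) = 13, so q' = 166.
Then pb = 920/7 − (2/7)·166 = 84 and ps = 125/3 + (1/3)·166 = 97.
ΔCS = ½(145 + 166)(90 − 84) = 933; ΔPS = ½(145 + 166)(97 − 90) = 1088.5.
Government spending = 13 × 166 = 2158.
DWL = ½ × 13 × (166 − 145) = 136.5; fraction = 136.5 / 2158 = 21/332.

DWL / government spending = 21/332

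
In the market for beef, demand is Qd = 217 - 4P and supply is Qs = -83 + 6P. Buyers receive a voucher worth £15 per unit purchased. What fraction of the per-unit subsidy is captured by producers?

Producer share = 0.4

Pre-subsidy: 217 - 4P = -83 + 6P gives P* = 30, Q* = 97.
With the rebate, buyers effectively pay Pb = Ps − 15, where Ps is the price sellers receive.
Demand in terms of Ps becomes Qd = 217 − 4(Ps − 15) = 277 - 4Ps. Setting this equal to supply: 277 - 4Ps = -83 + 6Ps, so Ps = 36.
Buyers pay Pb = 36 − 15 = 21; Q' = -83 + 6·36 = 133.
Buyers' price falls by P* − Pb = 30 − 21 = 9; sellers' price rises by Ps − P* = 36 − 30 = 6.
So producers capture 6/15 = 0.4 of each unit of subsidy.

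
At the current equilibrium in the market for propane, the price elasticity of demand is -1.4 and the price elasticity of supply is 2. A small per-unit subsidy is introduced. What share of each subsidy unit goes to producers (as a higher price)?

For a small subsidy around the equilibrium, the benefit split depends on the relative slopes, which at a point are proportional to the elasticities.
Buyer share = εs/(εs + |εd|) = 2/(2 + 1.4) = 10/17; seller share = |εd|/(εs + |εd|) = 7/17.
So producers capture 7/17 of the subsidy.

Producer share = 7/17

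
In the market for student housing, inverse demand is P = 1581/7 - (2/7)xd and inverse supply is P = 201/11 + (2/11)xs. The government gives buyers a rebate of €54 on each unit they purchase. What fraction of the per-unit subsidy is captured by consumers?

Pre-subsidy: 1581/7 - (2/7)x = 201/11 + (2/11)x gives x* = 444 and P* = 99.
With the rebate, buyers effectively pay Pb = Ps − 54, where Ps is the price sellers receive.
On the curves, Pb = 1581/7 - (2/7)x and Ps = 201/11 + (2/11)x; the wedge Ps − Pb = 54 gives 201/11 + (2/11)x − (1581/7 - (2/7)x) = 54, so x' = 559.5.
Then Pb = 1581/7 − (2/7)·559.5 = 66 and Ps = 201/11 + (2/11)·559.5 = 120.
Buyers' price falls by P* − Pb = 99 − 66 = 33; sellers' price rises by Ps − P* = 120 − 99 = 21.
So consumers capture 33/54 = 11/18 of each unit of subsidy.

Consumer share = 11/18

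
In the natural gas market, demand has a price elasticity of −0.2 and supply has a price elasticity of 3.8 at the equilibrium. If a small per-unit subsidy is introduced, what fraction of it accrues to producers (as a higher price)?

For a small subsidy around the equilibrium, the benefit split depends on the relative slopes, which at a point are proportional to the elasticities.
Buyer share = εs/(εs + |εd|) = 3.8/(3.8 + 0.2) = 0.95; seller share = |εd|/(εs + |εd|) = 0.05.
So producers capture 0.05 of the subsidy.

Producer share = 0.05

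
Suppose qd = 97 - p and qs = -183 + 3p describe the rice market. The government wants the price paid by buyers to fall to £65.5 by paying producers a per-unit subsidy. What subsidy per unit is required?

Required subsidy s = £6 per unit

At a buyer price of 65.5, quantity demanded is 97 − 1·65.5 = 31.5.
Sellers supply 31.5 only when they receive ps with -183 + 3·ps = 31.5, i.e. ps = 71.5.
s = ps − pb = 71.5 − 65.5 = 6.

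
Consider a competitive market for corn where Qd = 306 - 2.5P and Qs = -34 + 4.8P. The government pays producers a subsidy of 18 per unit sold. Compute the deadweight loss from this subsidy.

Pre-subsidy: 306 - 2.5P = -34 + 4.8P gives P* = 3400/73, Q* = 13838/73.
With the subsidy, sellers receive Ps = Pb + 18 for each unit, where Pb is the price buyers pay.
Supply in terms of Pb becomes Qs = -34 + 4.8(Pb + 18) = 52.4 + 4.8Pb. Setting this equal to demand: 306 - 2.5Pb = 52.4 + 4.8Pb, so Pb = 2536/73.
Sellers receive Ps = 2536/73 + 18 = 3850/73; Q' = 306 − 2.5·(2536/73) = 15998/73.
The subsidy expands output by 15998/73 − 13838/73 = 2160/73 past the efficient level; on those units the gap between marginal cost and willingness to pay runs from 0 up to 18.
DWL = ½ × 18 × 2160/73 = 19440/73.

Deadweight loss = 19440/73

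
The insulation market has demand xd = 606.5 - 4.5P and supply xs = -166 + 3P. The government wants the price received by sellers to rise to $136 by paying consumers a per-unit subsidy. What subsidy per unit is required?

Required subsidy s = $55 per unit

At a seller price of 136, quantity supplied is -166 + 3·136 = 242.
Buyers absorb 242 only when they pay Pb with 606.5 − 4.5·Pb = 242, i.e. Pb = 81.
s = Ps − Pb = 136 − 81 = 55.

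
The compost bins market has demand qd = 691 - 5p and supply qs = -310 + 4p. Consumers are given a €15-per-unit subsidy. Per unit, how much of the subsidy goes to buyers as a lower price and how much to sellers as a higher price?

Pre-subsidy: 691 - 5p = -310 + 4p gives p* = 1001/9, q* = 1214/9.
With the rebate, buyers effectively pay pb = ps − 15, where ps is the price sellers receive.
Demand in terms of ps becomes qd = 691 − 5(ps − 15) = 766 - 5ps. Setting this equal to supply: 766 - 5ps = -310 + 4ps, so ps = 1076/9.
Buyers pay pb = 1076/9 − 15 = 941/9; q' = -310 + 4·(1076/9) = 1514/9.
Buyers' price falls by p* − pb = 1001/9 − 941/9 = 20/3; sellers' price rises by ps − p* = 1076/9 − 1001/9 = 25/3.

Buyers gain 20/3 per unit; sellers gain 25/3 per unit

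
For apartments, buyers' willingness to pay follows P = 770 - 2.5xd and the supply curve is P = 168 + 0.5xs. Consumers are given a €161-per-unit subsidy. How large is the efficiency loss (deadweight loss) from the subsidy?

Pre-subsidy: 770 - 2.5x = 168 + 0.5x gives x* = 602/3 and P* = 805/3.
With the rebate, buyers effectively pay Pb = Ps − 161, where Ps is the price sellers receive.
On the curves, Pb = 770 - 2.5x and Ps = 168 + 0.5x; the wedge Ps − Pb = 161 gives 168 + 0.5x − (770 - 2.5x) = 161, so x' = 763/3.
Then Pb = 770 − 2.5·(763/3) = 805/6 and Ps = 168 + 0.5·(763/3) = 1771/6.
The subsidy expands output by 763/3 − 602/3 = 161/3 past the efficient level; on those units the gap between marginal cost and willingness to pay runs from 0 up to 161.
DWL = ½ × 161 × 161/3 = 25921/6.

Deadweight loss = 25921/6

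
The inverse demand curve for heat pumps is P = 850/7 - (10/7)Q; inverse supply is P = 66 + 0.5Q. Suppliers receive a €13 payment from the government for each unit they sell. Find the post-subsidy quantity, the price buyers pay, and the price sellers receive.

Q' = 958/27; buyers pay 1910/27; sellers receive 2261/27

Pre-subsidy: 850/7 - (10/7)Q = 66 + 0.5Q gives Q* = 776/27 and P* = 2170/27.
With the subsidy, sellers receive Ps = Pb + 13 for each unit, where Pb is the price buyers pay.
On the curves, Pb = 850/7 - (10/7)Q and Ps = 66 + 0.5Q; the wedge Ps − Pb = 13 gives 66 + 0.5Q − (850/7 - (10/7)Q) = 13, so Q' = 958/27.
Then Pb = 850/7 − (10/7)·(958/27) = 1910/27 and Ps = 66 + 0.5·(958/27) = 2261/27.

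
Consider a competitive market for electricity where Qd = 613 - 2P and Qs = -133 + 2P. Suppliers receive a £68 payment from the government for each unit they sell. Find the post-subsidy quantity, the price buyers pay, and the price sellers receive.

Q' = 308; buyers pay £152.5; sellers receive £220.5

Pre-subsidy: 613 - 2P = -133 + 2P gives P* = 186.5, Q* = 240.
With the subsidy, sellers receive Ps = Pb + 68 for each unit, where Pb is the price buyers pay.
Supply in terms of Pb becomes Qs = -133 + 2(Pb + 68) = 3 + 2Pb. Setting this equal to demand: 613 - 2Pb = 3 + 2Pb, so Pb = 152.5.
Sellers receive Ps = 152.5 + 68 = 220.5; Q' = 613 − 2·152.5 = 308.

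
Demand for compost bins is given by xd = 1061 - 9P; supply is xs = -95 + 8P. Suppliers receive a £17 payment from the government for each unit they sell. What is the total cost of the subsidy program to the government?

Government cost = £8857

Pre-subsidy: 1061 - 9P = -95 + 8P gives P* = 68, x* = 449.
With the subsidy, sellers receive Ps = Pb + 17 for each unit, where Pb is the price buyers pay.
Supply in terms of Pb becomes xs = -95 + 8(Pb + 17) = 41 + 8Pb. Setting this equal to demand: 1061 - 9Pb = 41 + 8Pb, so Pb = 60.
Sellers receive Ps = 60 + 17 = 77; x' = 1061 − 9·60 = 521.
Government outlay = subsidy × quantity = 17 × 521 = 8857.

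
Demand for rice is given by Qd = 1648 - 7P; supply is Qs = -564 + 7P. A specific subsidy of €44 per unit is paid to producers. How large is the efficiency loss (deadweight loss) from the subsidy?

Deadweight loss = €3388

Pre-subsidy: 1648 - 7P = -564 + 7P gives P* = 158, Q* = 542.
With the subsidy, sellers receive Ps = Pb + 44 for each unit, where Pb is the price buyers pay.
Supply in terms of Pb becomes Qs = -564 + 7(Pb + 44) = -256 + 7Pb. Setting this equal to demand: 1648 - 7Pb = -256 + 7Pb, so Pb = 136.
Sellers receive Ps = 136 + 44 = 180; Q' = 1648 − 7·136 = 696.
The subsidy expands output by 696 − 542 = 154 past the efficient level; on those units the gap between marginal cost and willingness to pay runs from 0 up to 44.
DWL = ½ × 44 × 154 = 3388.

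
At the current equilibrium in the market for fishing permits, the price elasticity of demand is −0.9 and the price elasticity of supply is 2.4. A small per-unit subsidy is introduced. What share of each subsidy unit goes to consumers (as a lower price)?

Consumer share = 8/11

For a small subsidy around the equilibrium, the benefit split depends on the relative slopes, which at a point are proportional to the elasticities.
Buyer share = εs/(εs + |εd|) = 2.4/(2.4 + 0.9) = 8/11; seller share = |εd|/(εs + |εd|) = 3/11.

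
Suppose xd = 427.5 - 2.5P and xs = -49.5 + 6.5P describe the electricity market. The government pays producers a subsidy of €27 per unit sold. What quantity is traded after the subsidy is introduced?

x' = 343.75

Pre-subsidy: 427.5 - 2.5P = -49.5 + 6.5P gives P* = 53, x* = 295.
With the subsidy, sellers receive Ps = Pb + 27 for each unit, where Pb is the price buyers pay.
Supply in terms of Pb becomes xs = -49.5 + 6.5(Pb + 27) = 126 + 6.5Pb. Setting this equal to demand: 427.5 - 2.5Pb = 126 + 6.5Pb, so Pb = 33.5.
Sellers receive Ps = 33.5 + 27 = 60.5; x' = 427.5 − 2.5·33.5 = 343.75.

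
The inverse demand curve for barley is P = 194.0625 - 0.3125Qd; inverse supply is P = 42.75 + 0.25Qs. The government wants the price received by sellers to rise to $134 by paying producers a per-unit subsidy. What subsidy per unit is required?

Required subsidy s = $54 per unit

At a seller price of 134, quantity supplied is -171 + 4·134 = 365.
Buyers absorb 365 only when they pay Pb = 194.0625 − 0.3125·365 = 80.
s = Ps − Pb = 134 − 80 = 54.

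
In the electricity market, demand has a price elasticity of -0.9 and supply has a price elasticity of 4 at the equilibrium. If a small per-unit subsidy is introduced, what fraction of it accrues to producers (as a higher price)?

Producer share = 9/49

For a small subsidy around the equilibrium, the benefit split depends on the relative slopes, which at a point are proportional to the elasticities.
Buyer share = εs/(εs + |εd|) = 4/(4 + 0.9) = 40/49; seller share = |εd|/(εs + |εd|) = 9/49.
So producers capture 9/49 of the subsidy.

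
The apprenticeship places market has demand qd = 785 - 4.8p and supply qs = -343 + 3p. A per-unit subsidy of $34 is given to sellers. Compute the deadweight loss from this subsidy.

Deadweight loss = 13872/13

Pre-subsidy: 785 - 4.8p = -343 + 3p gives p* = 1880/13, q* = 1181/13.
With the subsidy, sellers receive ps = pb + 34 for each unit, where pb is the price buyers pay.
Supply in terms of pb becomes qs = -343 + 3(pb + 34) = -241 + 3pb. Setting this equal to demand: 785 - 4.8pb = -241 + 3pb, so pb = 1710/13.
Sellers receive ps = 1710/13 + 34 = 2152/13; q' = 785 − 4.8·(1710/13) = 1997/13.
The subsidy expands output by 1997/13 − 1181/13 = 816/13 past the efficient level; on those units the gap between marginal cost and willingness to pay runs from 0 up to 34.
DWL = ½ × 34 × 816/13 = 13872/13.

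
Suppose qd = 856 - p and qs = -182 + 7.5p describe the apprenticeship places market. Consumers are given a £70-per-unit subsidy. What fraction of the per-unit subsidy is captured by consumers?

Pre-subsidy: 856 - p = -182 + 7.5p gives p* = 2076/17, q* = 12476/17.
With the rebate, buyers effectively pay pb = ps − 70, where ps is the price sellers receive.
Demand in terms of ps becomes qd = 856 − 1(ps − 70) = 926 - ps. Setting this equal to supply: 926 - ps = -182 + 7.5ps, so ps = 2216/17.
Buyers pay pb = 2216/17 − 70 = 1026/17; q' = -182 + 7.5·(2216/17) = 13526/17.
Buyers' price falls by p* − pb = 2076/17 − 1026/17 = 1050/17; sellers' price rises by ps − p* = 2216/17 − 2076/17 = 140/17.
So consumers capture (1050/17)/70 = 15/17 of each unit of subsidy.

Consumer share = 15/17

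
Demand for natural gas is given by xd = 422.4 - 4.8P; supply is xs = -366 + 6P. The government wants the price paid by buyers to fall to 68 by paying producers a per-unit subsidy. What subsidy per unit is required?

Required subsidy s = 9 per unit

At a buyer price of 68, quantity demanded is 422.4 − 4.8·68 = 96.
Sellers supply 96 only when they receive Ps with -366 + 6·Ps = 96, i.e. Ps = 77.
s = Ps − Pb = 77 − 68 = 9.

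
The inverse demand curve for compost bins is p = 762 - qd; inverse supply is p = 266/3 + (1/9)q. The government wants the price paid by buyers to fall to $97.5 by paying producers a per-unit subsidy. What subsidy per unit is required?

At a buyer price of 97.5, quantity demanded is 762 − 1·97.5 = 664.5.
Sellers supply 664.5 only when they receive ps = 266/3 + (1/9)·664.5 = 162.5.
s = ps − pb = 162.5 − 97.5 = 65.

Required subsidy s = $65 per unit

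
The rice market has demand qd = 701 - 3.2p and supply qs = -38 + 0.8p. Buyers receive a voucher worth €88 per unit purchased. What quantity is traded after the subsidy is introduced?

Pre-subsidy: 701 - 3.2p = -38 + 0.8p gives p* = 184.75, q* = 109.8.
With the rebate, buyers effectively pay pb = ps − 88, where ps is the price sellers receive.
Demand in terms of ps becomes qd = 701 − 3.2(ps − 88) = 982.6 - 3.2ps. Setting this equal to supply: 982.6 - 3.2ps = -38 + 0.8ps, so ps = 255.15.
Buyers pay pb = 255.15 − 88 = 167.15; q' = -38 + 0.8·255.15 = 166.12.

q' = 166.12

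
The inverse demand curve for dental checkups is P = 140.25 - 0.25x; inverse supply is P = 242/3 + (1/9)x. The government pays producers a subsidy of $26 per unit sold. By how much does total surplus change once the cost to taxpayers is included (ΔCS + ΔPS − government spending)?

Pre-subsidy: 140.25 - 0.25x = 242/3 + (1/9)x gives x* = 165 and P* = 99.
With the subsidy, sellers receive Ps = Pb + 26 for each unit, where Pb is the price buyers pay.
On the curves, Pb = 140.25 - 0.25x and Ps = 242/3 + (1/9)x; the wedge Ps − Pb = 26 gives 242/3 + (1/9)x − (140.25 - 0.25x) = 26, so x' = 237.
Then Pb = 140.25 − 0.25·237 = 81 and Ps = 242/3 + (1/9)·237 = 107.
ΔCS = ½(165 + 237)(99 − 81) = 3618; ΔPS = ½(165 + 237)(107 − 99) = 1608.
Government spending = 26 × 237 = 6162.
Net change = 3618 + 1608 − 6162 = -936. The loss equals the DWL triangle ½·26·72.

Net change in total surplus = -$936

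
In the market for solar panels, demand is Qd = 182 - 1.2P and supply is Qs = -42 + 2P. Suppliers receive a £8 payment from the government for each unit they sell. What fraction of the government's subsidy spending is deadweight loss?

DWL / government spending = 3/104

Pre-subsidy: 182 - 1.2P = -42 + 2P gives P* = 70, Q* = 98.
With the subsidy, sellers receive Ps = Pb + 8 for each unit, where Pb is the price buyers pay.
Supply in terms of Pb becomes Qs = -42 + 2(Pb + 8) = -26 + 2Pb. Setting this equal to demand: 182 - 1.2Pb = -26 + 2Pb, so Pb = 65.
Sellers receive Ps = 65 + 8 = 73; Q' = 182 − 1.2·65 = 104.
ΔCS = ½(98 + 104)(70 − 65) = 505; ΔPS = ½(98 + 104)(73 − 70) = 303.
Government spending = 8 × 104 = 832.
DWL = ½ × 8 × (104 − 98) = 24; fraction = 24 / 832 = 3/104.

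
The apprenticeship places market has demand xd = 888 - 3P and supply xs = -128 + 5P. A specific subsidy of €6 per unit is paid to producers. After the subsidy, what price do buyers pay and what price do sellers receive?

Pre-subsidy: 888 - 3P = -128 + 5P gives P* = 127, x* = 507.
With the subsidy, sellers receive Ps = Pb + 6 for each unit, where Pb is the price buyers pay.
Supply in terms of Pb becomes xs = -128 + 5(Pb + 6) = -98 + 5Pb. Setting this equal to demand: 888 - 3Pb = -98 + 5Pb, so Pb = 123.25.
Sellers receive Ps = 123.25 + 6 = 129.25; x' = 888 − 3·123.25 = 518.25.

Buyers pay €123.25; sellers receive €129.25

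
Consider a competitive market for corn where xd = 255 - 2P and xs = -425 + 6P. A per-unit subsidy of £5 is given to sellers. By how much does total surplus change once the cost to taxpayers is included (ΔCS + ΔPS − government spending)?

Pre-subsidy: 255 - 2P = -425 + 6P gives P* = 85, x* = 85.
With the subsidy, sellers receive Ps = Pb + 5 for each unit, where Pb is the price buyers pay.
Supply in terms of Pb becomes xs = -425 + 6(Pb + 5) = -395 + 6Pb. Setting this equal to demand: 255 - 2Pb = -395 + 6Pb, so Pb = 81.25.
Sellers receive Ps = 81.25 + 5 = 86.25; x' = 255 − 2·81.25 = 92.5.
ΔCS = ½(85 + 92.5)(85 − 81.25) = 332.8125; ΔPS = ½(85 + 92.5)(86.25 − 85) = 110.9375.
Government spending = 5 × 92.5 = 462.5.
Net change = 332.8125 + 110.9375 − 462.5 = -18.75. The loss equals the DWL triangle ½·5·7.5.

Net change in total surplus = -£18.75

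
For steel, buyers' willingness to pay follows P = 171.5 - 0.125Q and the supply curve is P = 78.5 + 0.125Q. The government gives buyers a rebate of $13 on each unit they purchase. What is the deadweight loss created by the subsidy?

Pre-subsidy: 171.5 - 0.125Q = 78.5 + 0.125Q gives Q* = 372 and P* = 125.
With the rebate, buyers effectively pay Pb = Ps − 13, where Ps is the price sellers receive.
On the curves, Pb = 171.5 - 0.125Q and Ps = 78.5 + 0.125Q; the wedge Ps − Pb = 13 gives 78.5 + 0.125Q − (171.5 - 0.125Q) = 13, so Q' = 424.
Then Pb = 171.5 − 0.125·424 = 118.5 and Ps = 78.5 + 0.125·424 = 131.5.
The subsidy expands output by 424 − 372 = 52 past the efficient level; on those units the gap between marginal cost and willingness to pay runs from 0 up to 13.
DWL = ½ × 13 × 52 = 338.

Deadweight loss = $338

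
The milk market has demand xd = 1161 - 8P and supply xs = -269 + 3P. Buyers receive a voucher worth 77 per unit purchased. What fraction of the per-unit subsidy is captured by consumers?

Consumer share = 3/11

Pre-subsidy: 1161 - 8P = -269 + 3P gives P* = 130, x* = 121.
With the rebate, buyers effectively pay Pb = Ps − 77, where Ps is the price sellers receive.
Demand in terms of Ps becomes xd = 1161 − 8(Ps − 77) = 1777 - 8Ps. Setting this equal to supply: 1777 - 8Ps = -269 + 3Ps, so Ps = 186.
Buyers pay Pb = 186 − 77 = 109; x' = -269 + 3·186 = 289.
Buyers' price falls by P* − Pb = 130 − 109 = 21; sellers' price rises by Ps − P* = 186 − 130 = 56.
So consumers capture 21/77 = 3/11 of each unit of subsidy.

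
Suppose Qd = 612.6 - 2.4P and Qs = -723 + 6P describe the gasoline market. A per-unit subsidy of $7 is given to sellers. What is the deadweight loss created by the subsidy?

Deadweight loss = $42

Pre-subsidy: 612.6 - 2.4P = -723 + 6P gives P* = 159, Q* = 231.
With the subsidy, sellers receive Ps = Pb + 7 for each unit, where Pb is the price buyers pay.
Supply in terms of Pb becomes Qs = -723 + 6(Pb + 7) = -681 + 6Pb. Setting this equal to demand: 612.6 - 2.4Pb = -681 + 6Pb, so Pb = 154.
Sellers receive Ps = 154 + 7 = 161; Q' = 612.6 − 2.4·154 = 243.
The subsidy expands output by 243 − 231 = 12 past the efficient level; on those units the gap between marginal cost and willingness to pay runs from 0 up to 7.
DWL = ½ × 7 × 12 = 42.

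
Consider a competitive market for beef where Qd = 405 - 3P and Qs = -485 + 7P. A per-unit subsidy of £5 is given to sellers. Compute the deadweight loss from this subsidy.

Deadweight loss = £26.25

Pre-subsidy: 405 - 3P = -485 + 7P gives P* = 89, Q* = 138.
With the subsidy, sellers receive Ps = Pb + 5 for each unit, where Pb is the price buyers pay.
Supply in terms of Pb becomes Qs = -485 + 7(Pb + 5) = -450 + 7Pb. Setting this equal to demand: 405 - 3Pb = -450 + 7Pb, so Pb = 85.5.
Sellers receive Ps = 85.5 + 5 = 90.5; Q' = 405 − 3·85.5 = 148.5.
The subsidy expands output by 148.5 − 138 = 10.5 past the efficient level; on those units the gap between marginal cost and willingness to pay runs from 0 up to 5.
DWL = ½ × 5 × 10.5 = 26.25.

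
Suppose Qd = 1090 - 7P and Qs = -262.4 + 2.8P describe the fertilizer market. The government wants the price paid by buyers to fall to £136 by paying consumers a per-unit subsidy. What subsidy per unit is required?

At a buyer price of 136, quantity demanded is 1090 − 7·136 = 138.
Sellers supply 138 only when they receive Ps with -262.4 + 2.8·Ps = 138, i.e. Ps = 143.
s = Ps − Pb = 143 − 136 = 7.

Required subsidy s = £7 per unit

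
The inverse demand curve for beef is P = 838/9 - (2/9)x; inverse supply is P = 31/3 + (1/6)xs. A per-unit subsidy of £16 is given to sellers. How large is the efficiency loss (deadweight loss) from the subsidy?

Deadweight loss = 2304/7

Pre-subsidy: 838/9 - (2/9)x = 31/3 + (1/6)x gives x* = 1490/7 and P* = 962/21.
With the subsidy, sellers receive Ps = Pb + 16 for each unit, where Pb is the price buyers pay.
On the curves, Pb = 838/9 - (2/9)x and Ps = 31/3 + (1/6)x; the wedge Ps − Pb = 16 gives 31/3 + (1/6)x − (838/9 - (2/9)x) = 16, so x' = 254.
Then Pb = 838/9 − (2/9)·254 = 110/3 and Ps = 31/3 + (1/6)·254 = 158/3.
The subsidy expands output by 254 − 1490/7 = 288/7 past the efficient level; on those units the gap between marginal cost and willingness to pay runs from 0 up to 16.
DWL = ½ × 16 × 288/7 = 2304/7.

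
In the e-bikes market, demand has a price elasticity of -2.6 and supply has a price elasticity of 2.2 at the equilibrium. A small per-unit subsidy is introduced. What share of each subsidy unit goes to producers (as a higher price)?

Producer share = 13/24

For a small subsidy around the equilibrium, the benefit split depends on the relative slopes, which at a point are proportional to the elasticities.
Buyer share = εs/(εs + |εd|) = 2.2/(2.2 + 2.6) = 11/24; seller share = |εd|/(εs + |εd|) = 13/24.
So producers capture 13/24 of the subsidy.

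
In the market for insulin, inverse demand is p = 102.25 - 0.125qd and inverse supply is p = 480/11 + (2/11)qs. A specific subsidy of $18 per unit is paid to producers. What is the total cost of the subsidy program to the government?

Government cost = 13484/3

Pre-subsidy: 102.25 - 0.125q = 480/11 + (2/11)q gives q* = 5158/27 and p* = 2116/27.
With the subsidy, sellers receive ps = pb + 18 for each unit, where pb is the price buyers pay.
On the curves, pb = 102.25 - 0.125q and ps = 480/11 + (2/11)q; the wedge ps − pb = 18 gives 480/11 + (2/11)q − (102.25 - 0.125q) = 18, so q' = 6742/27.
Then pb = 102.25 − 0.125·(6742/27) = 1918/27 and ps = 480/11 + (2/11)·(6742/27) = 2404/27.
Government outlay = subsidy × quantity = 18 × 6742/27 = 13484/3.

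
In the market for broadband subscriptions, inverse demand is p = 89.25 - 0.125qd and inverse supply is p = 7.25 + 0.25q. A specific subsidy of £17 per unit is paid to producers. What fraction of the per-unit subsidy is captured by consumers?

Consumer share = 1/3

Pre-subsidy: 89.25 - 0.125q = 7.25 + 0.25q gives q* = 656/3 and p* = 743/12.
With the subsidy, sellers receive ps = pb + 17 for each unit, where pb is the price buyers pay.
On the curves, pb = 89.25 - 0.125q and ps = 7.25 + 0.25q; the wedge ps − pb = 17 gives 7.25 + 0.25q − (89.25 - 0.125q) = 17, so q' = 264.
Then pb = 89.25 − 0.125·264 = 56.25 and ps = 7.25 + 0.25·264 = 73.25.
Buyers' price falls by p* − pb = 743/12 − 56.25 = 17/3; sellers' price rises by ps − p* = 73.25 − 743/12 = 34/3.
So consumers capture (17/3)/17 = 1/3 of each unit of subsidy.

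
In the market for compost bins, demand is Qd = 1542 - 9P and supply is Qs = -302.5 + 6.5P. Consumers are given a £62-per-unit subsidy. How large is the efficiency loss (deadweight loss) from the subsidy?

Deadweight loss = £7254

Pre-subsidy: 1542 - 9P = -302.5 + 6.5P gives P* = 119, Q* = 471.
With the rebate, buyers effectively pay Pb = Ps − 62, where Ps is the price sellers receive.
Demand in terms of Ps becomes Qd = 1542 − 9(Ps − 62) = 2100 - 9Ps. Setting this equal to supply: 2100 - 9Ps = -302.5 + 6.5Ps, so Ps = 155.
Buyers pay Pb = 155 − 62 = 93; Q' = -302.5 + 6.5·155 = 705.
The subsidy expands output by 705 − 471 = 234 past the efficient level; on those units the gap between marginal cost and willingness to pay runs from 0 up to 62.
DWL = ½ × 62 × 234 = 7254.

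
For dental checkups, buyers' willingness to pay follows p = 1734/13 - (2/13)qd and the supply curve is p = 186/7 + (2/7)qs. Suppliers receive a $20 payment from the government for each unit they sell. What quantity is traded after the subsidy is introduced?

Pre-subsidy: 1734/13 - (2/13)q = 186/7 + (2/7)q gives q* = 243 and p* = 96.
With the subsidy, sellers receive ps = pb + 20 for each unit, where pb is the price buyers pay.
On the curves, pb = 1734/13 - (2/13)q and ps = 186/7 + (2/7)q; the wedge ps − pb = 20 gives 186/7 + (2/7)q − (1734/13 - (2/13)q) = 20, so q' = 288.5.
Then pb = 1734/13 − (2/13)·288.5 = 89 and ps = 186/7 + (2/7)·288.5 = 109.

q' = 288.5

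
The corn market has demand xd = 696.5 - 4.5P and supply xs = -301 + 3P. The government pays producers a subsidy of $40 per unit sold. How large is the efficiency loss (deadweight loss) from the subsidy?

Deadweight loss = $1440

Pre-subsidy: 696.5 - 4.5P = -301 + 3P gives P* = 133, x* = 98.
With the subsidy, sellers receive Ps = Pb + 40 for each unit, where Pb is the price buyers pay.
Supply in terms of Pb becomes xs = -301 + 3(Pb + 40) = -181 + 3Pb. Setting this equal to demand: 696.5 - 4.5Pb = -181 + 3Pb, so Pb = 117.
Sellers receive Ps = 117 + 40 = 157; x' = 696.5 − 4.5·117 = 170.
The subsidy expands output by 170 − 98 = 72 past the efficient level; on those units the gap between marginal cost and willingness to pay runs from 0 up to 40.
DWL = ½ × 40 × 72 = 1440.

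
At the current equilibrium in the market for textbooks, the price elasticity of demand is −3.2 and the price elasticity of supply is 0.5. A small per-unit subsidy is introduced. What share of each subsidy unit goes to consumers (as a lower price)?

For a small subsidy around the equilibrium, the benefit split depends on the relative slopes, which at a point are proportional to the elasticities.
Buyer share = εs/(εs + |εd|) = 0.5/(0.5 + 3.2) = 5/37; seller share = |εd|/(εs + |εd|) = 32/37.

Consumer share = 5/37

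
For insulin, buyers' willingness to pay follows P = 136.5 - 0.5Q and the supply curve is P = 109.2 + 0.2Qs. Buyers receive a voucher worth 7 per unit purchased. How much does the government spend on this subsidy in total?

Pre-subsidy: 136.5 - 0.5Q = 109.2 + 0.2Q gives Q* = 39 and P* = 117.
With the rebate, buyers effectively pay Pb = Ps − 7, where Ps is the price sellers receive.
On the curves, Pb = 136.5 - 0.5Q and Ps = 109.2 + 0.2Q; the wedge Ps − Pb = 7 gives 109.2 + 0.2Q − (136.5 - 0.5Q) = 7, so Q' = 49.
Then Pb = 136.5 − 0.5·49 = 112 and Ps = 109.2 + 0.2·49 = 119.
Government outlay = subsidy × quantity = 7 × 49 = 343.

Government cost = 343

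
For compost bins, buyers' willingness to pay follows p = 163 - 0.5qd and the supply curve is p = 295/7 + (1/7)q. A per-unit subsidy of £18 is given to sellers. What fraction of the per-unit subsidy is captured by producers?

Pre-subsidy: 163 - 0.5q = 295/7 + (1/7)q gives q* = 188 and p* = 69.
With the subsidy, sellers receive ps = pb + 18 for each unit, where pb is the price buyers pay.
On the curves, pb = 163 - 0.5q and ps = 295/7 + (1/7)q; the wedge ps − pb = 18 gives 295/7 + (1/7)q − (163 - 0.5q) = 18, so q' = 216.
Then pb = 163 − 0.5·216 = 55 and ps = 295/7 + (1/7)·216 = 73.
Buyers' price falls by p* − pb = 69 − 55 = 14; sellers' price rises by ps − p* = 73 − 69 = 4.
So producers capture 4/18 = 2/9 of each unit of subsidy.

Producer share = 2/9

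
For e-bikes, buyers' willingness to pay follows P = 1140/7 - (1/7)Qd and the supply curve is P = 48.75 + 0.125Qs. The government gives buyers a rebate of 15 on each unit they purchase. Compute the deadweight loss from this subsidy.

Pre-subsidy: 1140/7 - (1/7)Q = 48.75 + 0.125Q gives Q* = 426 and P* = 102.
With the rebate, buyers effectively pay Pb = Ps − 15, where Ps is the price sellers receive.
On the curves, Pb = 1140/7 - (1/7)Q and Ps = 48.75 + 0.125Q; the wedge Ps − Pb = 15 gives 48.75 + 0.125Q − (1140/7 - (1/7)Q) = 15, so Q' = 482.
Then Pb = 1140/7 − (1/7)·482 = 94 and Ps = 48.75 + 0.125·482 = 109.
The subsidy expands output by 482 − 426 = 56 past the efficient level; on those units the gap between marginal cost and willingness to pay runs from 0 up to 15.
DWL = ½ × 15 × 56 = 420.

Deadweight loss = 420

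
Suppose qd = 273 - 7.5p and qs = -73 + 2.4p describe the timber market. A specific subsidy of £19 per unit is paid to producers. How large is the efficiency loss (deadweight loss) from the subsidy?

Pre-subsidy: 273 - 7.5p = -73 + 2.4p gives p* = 3460/99, q* = 359/33.
With the subsidy, sellers receive ps = pb + 19 for each unit, where pb is the price buyers pay.
Supply in terms of pb becomes qs = -73 + 2.4(pb + 19) = -27.4 + 2.4pb. Setting this equal to demand: 273 - 7.5pb = -27.4 + 2.4pb, so pb = 3004/99.
Sellers receive ps = 3004/99 + 19 = 4885/99; q' = 273 − 7.5·(3004/99) = 1499/33.
The subsidy expands output by 1499/33 − 359/33 = 380/11 past the efficient level; on those units the gap between marginal cost and willingness to pay runs from 0 up to 19.
DWL = ½ × 19 × 380/11 = 3610/11.

Deadweight loss = 3610/11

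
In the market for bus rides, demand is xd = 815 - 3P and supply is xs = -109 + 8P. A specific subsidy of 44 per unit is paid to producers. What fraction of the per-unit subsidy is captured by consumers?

Consumer share = 8/11

Pre-subsidy: 815 - 3P = -109 + 8P gives P* = 84, x* = 563.
With the subsidy, sellers receive Ps = Pb + 44 for each unit, where Pb is the price buyers pay.
Supply in terms of Pb becomes xs = -109 + 8(Pb + 44) = 243 + 8Pb. Setting this equal to demand: 815 - 3Pb = 243 + 8Pb, so Pb = 52.
Sellers receive Ps = 52 + 44 = 96; x' = 815 − 3·52 = 659.
Buyers' price falls by P* − Pb = 84 − 52 = 32; sellers' price rises by Ps − P* = 96 − 84 = 12.
So consumers capture 32/44 = 8/11 of each unit of subsidy.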